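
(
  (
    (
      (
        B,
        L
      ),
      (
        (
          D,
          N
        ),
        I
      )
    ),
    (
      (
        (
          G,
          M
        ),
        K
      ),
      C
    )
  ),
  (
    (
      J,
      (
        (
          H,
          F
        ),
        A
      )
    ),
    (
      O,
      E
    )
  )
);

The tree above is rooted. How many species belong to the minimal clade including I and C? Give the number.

9

The MRCA of I and C is the node subtending (((B,L),((D,N),I)),(((G,M),K),C)).
That clade contains 9 terminal taxa: B, C, D, G, I, K, L, M, N.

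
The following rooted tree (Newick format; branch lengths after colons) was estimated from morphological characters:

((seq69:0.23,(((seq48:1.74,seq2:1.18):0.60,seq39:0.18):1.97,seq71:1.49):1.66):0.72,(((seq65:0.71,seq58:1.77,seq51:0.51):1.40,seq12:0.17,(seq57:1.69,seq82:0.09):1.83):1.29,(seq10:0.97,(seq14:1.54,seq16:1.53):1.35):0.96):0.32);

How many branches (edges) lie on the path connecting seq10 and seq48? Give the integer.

The MRCA of seq10 and seq48 is the root of the tree.
From seq10 up to that node: 3 branches. From seq48 up to the same node: 5 branches. Total: 3 + 5 = 8.

8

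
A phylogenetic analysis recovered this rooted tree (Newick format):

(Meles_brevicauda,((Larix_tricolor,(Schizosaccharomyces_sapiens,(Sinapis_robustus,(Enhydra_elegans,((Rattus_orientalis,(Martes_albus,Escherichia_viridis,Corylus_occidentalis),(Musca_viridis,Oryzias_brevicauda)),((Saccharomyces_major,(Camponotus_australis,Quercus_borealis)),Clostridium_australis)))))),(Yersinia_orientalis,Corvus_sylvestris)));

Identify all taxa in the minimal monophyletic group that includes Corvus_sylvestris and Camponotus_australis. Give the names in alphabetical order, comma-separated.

Tracing Corvus_sylvestris: it sits inside (Yersinia_orientalis,Corvus_sylvestris).
Tracing Camponotus_australis: it sits inside (Camponotus_australis,Quercus_borealis).
The smallest clade enclosing both is ((Larix_tricolor,(Schizosaccharomyces_sapiens,(Sinapis_robustus,(Enhydra_elegans,((Rattus_orientalis,(Martes_albus,Escherichia_viridis,Corylus_occidentalis),(Musca_viridis,Oryzias_brevicauda)),((Saccharomyces_major,(Camponotus_australis,Quercus_borealis)),Clostridium_australis)))))),(Yersinia_orientalis,Corvus_sylvestris)); the answer is its 16 terminal taxa in alphabetical order.

Camponotus_australis, Clostridium_australis, Corvus_sylvestris, Corylus_occidentalis, Enhydra_elegans, Escherichia_viridis, Larix_tricolor, Martes_albus, Musca_viridis, Oryzias_brevicauda, Quercus_borealis, Rattus_orientalis, Saccharomyces_major, Schizosaccharomyces_sapiens, Sinapis_robustus, Yersinia_orientalis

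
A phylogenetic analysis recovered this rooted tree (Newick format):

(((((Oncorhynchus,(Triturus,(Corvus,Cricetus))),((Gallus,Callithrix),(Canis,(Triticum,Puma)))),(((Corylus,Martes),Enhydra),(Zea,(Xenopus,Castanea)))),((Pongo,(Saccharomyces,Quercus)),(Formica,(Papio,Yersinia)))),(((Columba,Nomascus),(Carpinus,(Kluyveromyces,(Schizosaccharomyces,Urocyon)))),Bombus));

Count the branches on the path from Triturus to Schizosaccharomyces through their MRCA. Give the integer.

12

The MRCA of Triturus and Schizosaccharomyces is the root of the tree.
From Triturus up to that node: 6 branches. From Schizosaccharomyces up to the same node: 6 branches. Total: 6 + 6 = 12.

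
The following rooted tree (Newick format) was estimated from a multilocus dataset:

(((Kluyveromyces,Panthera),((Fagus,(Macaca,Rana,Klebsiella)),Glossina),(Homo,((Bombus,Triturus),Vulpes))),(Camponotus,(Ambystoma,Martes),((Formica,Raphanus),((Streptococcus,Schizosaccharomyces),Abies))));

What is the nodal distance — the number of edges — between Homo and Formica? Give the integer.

7

The MRCA of Homo and Formica is the root of the tree.
From Homo up to that node: 3 branches. From Formica up to the same node: 4 branches. Total: 3 + 4 = 7.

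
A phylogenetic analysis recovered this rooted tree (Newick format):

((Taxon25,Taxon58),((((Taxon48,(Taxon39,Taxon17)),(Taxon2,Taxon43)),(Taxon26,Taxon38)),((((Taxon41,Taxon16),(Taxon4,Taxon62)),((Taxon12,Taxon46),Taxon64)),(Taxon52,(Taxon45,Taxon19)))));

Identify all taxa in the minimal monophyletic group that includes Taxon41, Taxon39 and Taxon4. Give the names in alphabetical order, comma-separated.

Taxon12, Taxon16, Taxon17, Taxon19, Taxon2, Taxon26, Taxon38, Taxon39, Taxon4, Taxon41, Taxon43, Taxon45, Taxon46, Taxon48, Taxon52, Taxon62, Taxon64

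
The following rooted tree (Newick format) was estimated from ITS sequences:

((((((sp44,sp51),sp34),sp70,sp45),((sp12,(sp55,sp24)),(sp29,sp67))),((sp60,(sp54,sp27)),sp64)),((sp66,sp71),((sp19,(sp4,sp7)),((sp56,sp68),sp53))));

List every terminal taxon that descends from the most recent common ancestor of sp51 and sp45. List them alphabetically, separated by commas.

Tracing sp51: it sits inside (sp44,sp51).
Tracing sp45: it sits inside (((sp44,sp51),sp34),sp70,sp45).
The smallest clade enclosing both is (((sp44,sp51),sp34),sp70,sp45); the answer is its 5 terminal taxa in alphabetical order.

sp34, sp44, sp45, sp51, sp70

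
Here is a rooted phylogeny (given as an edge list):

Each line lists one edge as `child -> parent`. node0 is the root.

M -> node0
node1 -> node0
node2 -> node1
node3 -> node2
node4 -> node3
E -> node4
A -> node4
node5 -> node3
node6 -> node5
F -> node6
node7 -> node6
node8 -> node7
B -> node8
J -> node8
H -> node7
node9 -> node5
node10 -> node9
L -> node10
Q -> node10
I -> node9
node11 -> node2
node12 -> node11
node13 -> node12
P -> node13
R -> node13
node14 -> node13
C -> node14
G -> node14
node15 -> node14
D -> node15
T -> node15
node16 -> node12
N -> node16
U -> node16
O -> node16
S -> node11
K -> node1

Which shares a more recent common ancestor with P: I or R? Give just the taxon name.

R

The MRCA of P and R subtends (P,R,(C,G,(D,T))) (6 taxa).
The MRCA of P and I subtends (((E,A),((F,((B,J),H)),((L,Q),I))),(((P,R,(C,G,(D,T))),(N,U,O)),S)) (19 taxa).
The first is nested inside the second, so P shares a more recent common ancestor with R.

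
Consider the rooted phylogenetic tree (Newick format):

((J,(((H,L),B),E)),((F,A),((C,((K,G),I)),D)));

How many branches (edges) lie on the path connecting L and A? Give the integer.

The MRCA of L and A is the root of the tree.
From L up to that node: 5 branches. From A up to the same node: 3 branches. Total: 5 + 3 = 8.

8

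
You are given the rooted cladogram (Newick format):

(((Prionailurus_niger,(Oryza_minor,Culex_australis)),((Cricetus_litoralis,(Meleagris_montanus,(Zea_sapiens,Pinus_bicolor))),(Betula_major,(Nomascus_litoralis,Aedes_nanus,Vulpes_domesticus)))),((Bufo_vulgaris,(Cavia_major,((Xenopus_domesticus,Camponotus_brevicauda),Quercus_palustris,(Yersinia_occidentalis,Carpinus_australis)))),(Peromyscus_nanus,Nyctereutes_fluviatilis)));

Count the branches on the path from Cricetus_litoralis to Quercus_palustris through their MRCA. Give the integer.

9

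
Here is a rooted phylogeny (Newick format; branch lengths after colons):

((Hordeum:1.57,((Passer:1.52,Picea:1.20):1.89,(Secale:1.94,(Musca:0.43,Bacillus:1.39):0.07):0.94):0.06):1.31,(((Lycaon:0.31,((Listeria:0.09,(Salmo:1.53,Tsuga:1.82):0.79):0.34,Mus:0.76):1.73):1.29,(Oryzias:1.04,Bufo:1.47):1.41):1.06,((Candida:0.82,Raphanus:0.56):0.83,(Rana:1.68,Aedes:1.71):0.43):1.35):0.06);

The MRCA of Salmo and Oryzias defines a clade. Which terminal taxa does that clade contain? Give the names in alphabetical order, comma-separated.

Bufo, Listeria, Lycaon, Mus, Oryzias, Salmo, Tsuga

Tracing Salmo: it sits inside (Salmo,Tsuga).
Tracing Oryzias: it sits inside (Oryzias,Bufo).
The smallest clade enclosing both is ((Lycaon,((Listeria,(Salmo,Tsuga)),Mus)),(Oryzias,Bufo)); the answer is its 7 terminal taxa in alphabetical order.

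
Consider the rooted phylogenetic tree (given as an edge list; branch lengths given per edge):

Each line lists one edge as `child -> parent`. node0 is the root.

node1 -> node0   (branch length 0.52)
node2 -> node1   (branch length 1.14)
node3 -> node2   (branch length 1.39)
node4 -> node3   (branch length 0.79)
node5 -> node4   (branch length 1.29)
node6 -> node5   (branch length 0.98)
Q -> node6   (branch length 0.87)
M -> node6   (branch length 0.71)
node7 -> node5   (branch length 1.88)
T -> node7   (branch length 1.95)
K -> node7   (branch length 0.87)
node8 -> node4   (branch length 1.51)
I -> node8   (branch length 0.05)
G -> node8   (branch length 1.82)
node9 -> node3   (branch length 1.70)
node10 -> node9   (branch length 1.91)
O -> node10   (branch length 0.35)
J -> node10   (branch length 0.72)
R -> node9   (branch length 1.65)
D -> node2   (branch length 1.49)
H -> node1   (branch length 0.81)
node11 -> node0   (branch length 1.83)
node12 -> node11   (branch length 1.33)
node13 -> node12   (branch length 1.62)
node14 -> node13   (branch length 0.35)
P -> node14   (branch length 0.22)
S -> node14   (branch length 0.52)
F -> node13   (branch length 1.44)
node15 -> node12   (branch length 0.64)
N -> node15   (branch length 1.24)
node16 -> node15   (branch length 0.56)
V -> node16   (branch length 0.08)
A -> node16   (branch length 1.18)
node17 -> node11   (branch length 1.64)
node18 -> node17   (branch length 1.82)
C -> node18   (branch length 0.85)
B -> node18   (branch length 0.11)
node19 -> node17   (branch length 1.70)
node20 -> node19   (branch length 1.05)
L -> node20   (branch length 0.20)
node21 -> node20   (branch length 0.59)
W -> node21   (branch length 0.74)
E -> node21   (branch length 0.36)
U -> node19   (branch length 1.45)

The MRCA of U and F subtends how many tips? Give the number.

12

The MRCA of U and F is the node subtending ((((P,S),F),(N,(V,A))),((C,B),((L,(W,E)),U))).
That clade contains 12 terminal taxa: A, B, C, E, F, L, N, P, S, U, V, W.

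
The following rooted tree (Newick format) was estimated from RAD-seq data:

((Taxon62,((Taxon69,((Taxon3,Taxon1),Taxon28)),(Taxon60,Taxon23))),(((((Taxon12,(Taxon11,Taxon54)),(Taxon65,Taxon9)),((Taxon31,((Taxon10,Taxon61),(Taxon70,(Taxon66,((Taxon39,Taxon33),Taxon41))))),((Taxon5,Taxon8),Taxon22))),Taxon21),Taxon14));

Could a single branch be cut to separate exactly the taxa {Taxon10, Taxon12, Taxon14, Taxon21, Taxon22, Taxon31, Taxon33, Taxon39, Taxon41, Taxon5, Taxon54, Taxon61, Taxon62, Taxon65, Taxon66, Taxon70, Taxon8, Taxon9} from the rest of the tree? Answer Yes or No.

The MRCA of the listed taxa is the root, so the smallest clade containing them is the whole tree.
That clade also contains Taxon1, Taxon11, Taxon23, Taxon28, Taxon3, Taxon60, Taxon69, which are not in the proposed group, so the group is not monophyletic.

No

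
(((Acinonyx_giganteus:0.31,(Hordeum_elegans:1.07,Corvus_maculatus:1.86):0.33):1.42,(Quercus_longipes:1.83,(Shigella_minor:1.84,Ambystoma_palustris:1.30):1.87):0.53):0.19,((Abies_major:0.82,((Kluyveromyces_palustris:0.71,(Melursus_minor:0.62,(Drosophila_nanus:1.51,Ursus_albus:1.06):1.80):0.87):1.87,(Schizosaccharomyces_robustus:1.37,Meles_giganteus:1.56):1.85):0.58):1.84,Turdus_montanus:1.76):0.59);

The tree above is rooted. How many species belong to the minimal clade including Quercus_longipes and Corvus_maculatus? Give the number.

6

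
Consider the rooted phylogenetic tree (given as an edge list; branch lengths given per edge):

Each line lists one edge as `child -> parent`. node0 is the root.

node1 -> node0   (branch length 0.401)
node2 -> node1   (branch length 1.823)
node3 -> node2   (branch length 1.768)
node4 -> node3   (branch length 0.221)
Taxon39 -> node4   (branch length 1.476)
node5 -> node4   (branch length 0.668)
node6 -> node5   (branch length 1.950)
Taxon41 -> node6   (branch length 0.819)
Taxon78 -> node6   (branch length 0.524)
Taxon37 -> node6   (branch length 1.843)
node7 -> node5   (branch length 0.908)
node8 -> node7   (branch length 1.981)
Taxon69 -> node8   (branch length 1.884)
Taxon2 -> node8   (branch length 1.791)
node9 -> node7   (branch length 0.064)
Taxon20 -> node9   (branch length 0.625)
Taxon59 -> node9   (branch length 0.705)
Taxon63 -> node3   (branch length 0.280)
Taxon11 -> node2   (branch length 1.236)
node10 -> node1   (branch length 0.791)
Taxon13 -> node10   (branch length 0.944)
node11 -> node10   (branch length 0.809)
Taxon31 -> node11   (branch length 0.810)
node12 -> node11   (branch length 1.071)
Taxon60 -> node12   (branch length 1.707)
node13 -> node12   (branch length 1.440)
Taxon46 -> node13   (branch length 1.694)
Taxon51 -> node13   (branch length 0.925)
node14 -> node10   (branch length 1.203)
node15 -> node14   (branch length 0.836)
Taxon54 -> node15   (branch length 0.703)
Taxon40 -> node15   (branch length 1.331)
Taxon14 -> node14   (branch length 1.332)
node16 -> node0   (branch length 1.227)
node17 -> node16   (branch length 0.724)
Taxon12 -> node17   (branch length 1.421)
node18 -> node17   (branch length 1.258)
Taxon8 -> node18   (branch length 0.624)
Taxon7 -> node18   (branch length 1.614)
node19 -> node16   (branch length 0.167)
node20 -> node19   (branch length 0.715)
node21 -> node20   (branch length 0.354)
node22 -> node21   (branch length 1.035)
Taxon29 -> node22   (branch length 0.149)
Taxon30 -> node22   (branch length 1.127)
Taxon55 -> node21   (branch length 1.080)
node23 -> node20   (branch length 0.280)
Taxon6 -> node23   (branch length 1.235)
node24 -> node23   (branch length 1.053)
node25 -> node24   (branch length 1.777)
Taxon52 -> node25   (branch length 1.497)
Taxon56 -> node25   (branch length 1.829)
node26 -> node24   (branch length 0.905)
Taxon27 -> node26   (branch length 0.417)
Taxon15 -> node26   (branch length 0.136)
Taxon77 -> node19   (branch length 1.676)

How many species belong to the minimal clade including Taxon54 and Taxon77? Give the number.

The MRCA of Taxon54 and Taxon77 is the root, so the clade is the entire tree.
That clade contains 30 terminal taxa: Taxon11, Taxon12, Taxon13, Taxon14, Taxon15, Taxon2, Taxon20, Taxon27, Taxon29, Taxon30, Taxon31, Taxon37, Taxon39, Taxon40, Taxon41, Taxon46, Taxon51, Taxon52, Taxon54, Taxon55, Taxon56, Taxon59, Taxon6, Taxon60, Taxon63, Taxon69, Taxon7, Taxon77, Taxon78, Taxon8.

30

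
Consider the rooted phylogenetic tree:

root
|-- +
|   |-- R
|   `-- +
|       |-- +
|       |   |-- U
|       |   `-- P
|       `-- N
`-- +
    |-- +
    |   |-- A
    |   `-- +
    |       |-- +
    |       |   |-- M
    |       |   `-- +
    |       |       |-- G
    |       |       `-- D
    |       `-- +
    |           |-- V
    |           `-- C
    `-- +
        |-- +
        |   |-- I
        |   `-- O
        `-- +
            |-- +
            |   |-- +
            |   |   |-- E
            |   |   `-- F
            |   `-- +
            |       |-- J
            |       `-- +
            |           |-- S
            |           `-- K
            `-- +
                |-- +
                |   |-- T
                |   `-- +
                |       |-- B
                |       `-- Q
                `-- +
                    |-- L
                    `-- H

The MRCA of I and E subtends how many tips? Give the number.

The MRCA of I and E is the node subtending ((I,O),(((E,F),(J,(S,K))),((T,(B,Q)),(L,H)))).
That clade contains 12 terminal taxa: B, E, F, H, I, J, K, L, O, Q, S, T.

12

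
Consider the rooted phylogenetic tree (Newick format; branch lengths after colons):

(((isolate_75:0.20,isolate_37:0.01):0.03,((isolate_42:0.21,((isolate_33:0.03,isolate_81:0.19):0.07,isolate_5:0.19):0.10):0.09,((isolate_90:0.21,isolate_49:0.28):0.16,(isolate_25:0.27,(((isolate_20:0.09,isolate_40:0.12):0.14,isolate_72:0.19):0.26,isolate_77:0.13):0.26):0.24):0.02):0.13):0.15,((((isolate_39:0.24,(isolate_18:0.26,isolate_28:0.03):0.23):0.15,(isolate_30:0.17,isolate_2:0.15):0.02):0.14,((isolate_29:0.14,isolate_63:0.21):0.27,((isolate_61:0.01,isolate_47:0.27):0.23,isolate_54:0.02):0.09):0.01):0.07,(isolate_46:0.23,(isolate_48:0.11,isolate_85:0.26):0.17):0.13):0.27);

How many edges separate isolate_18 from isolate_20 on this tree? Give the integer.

14

The MRCA of isolate_18 and isolate_20 is the root of the tree.
From isolate_18 up to that node: 6 branches. From isolate_20 up to the same node: 8 branches. Total: 6 + 8 = 14.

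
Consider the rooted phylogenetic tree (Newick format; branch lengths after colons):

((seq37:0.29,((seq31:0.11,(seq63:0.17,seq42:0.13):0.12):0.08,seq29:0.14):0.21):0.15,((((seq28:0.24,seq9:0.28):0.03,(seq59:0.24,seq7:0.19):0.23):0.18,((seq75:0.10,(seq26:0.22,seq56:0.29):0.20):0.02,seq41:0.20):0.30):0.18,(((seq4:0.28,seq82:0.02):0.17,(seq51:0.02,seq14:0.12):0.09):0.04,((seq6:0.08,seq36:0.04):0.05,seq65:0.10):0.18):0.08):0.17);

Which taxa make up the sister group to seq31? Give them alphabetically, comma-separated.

seq31 attaches to the tree at the node subtending (seq31,(seq63,seq42)).
The other lineage descending from that same node — the sister group — is (seq63,seq42); its 2 tips in alphabetical order are the answer.

seq42, seq63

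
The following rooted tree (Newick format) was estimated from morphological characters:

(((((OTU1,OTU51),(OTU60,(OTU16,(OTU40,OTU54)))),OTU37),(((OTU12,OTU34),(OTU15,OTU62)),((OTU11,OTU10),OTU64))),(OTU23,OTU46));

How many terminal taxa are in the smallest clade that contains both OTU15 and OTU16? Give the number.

14

The MRCA of OTU15 and OTU16 is the node subtending ((((OTU1,OTU51),(OTU60,(OTU16,(OTU40,OTU54)))),OTU37),(((OTU12,OTU34),(OTU15,OTU62)),((OTU11,OTU10),OTU64))).
That clade contains 14 terminal taxa: OTU1, OTU10, OTU11, OTU12, OTU15, OTU16, OTU34, OTU37, OTU40, OTU51, OTU54, OTU60, OTU62, OTU64.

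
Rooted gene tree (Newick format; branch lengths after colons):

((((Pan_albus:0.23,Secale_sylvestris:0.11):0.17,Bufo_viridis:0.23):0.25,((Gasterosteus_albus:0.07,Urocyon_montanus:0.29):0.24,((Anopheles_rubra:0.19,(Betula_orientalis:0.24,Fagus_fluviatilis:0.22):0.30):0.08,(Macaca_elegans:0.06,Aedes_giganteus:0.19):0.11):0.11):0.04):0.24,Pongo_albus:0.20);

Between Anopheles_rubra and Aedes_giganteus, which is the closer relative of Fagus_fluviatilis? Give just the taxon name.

The MRCA of Fagus_fluviatilis and Anopheles_rubra subtends (Anopheles_rubra,(Betula_orientalis,Fagus_fluviatilis)) (3 taxa).
The MRCA of Fagus_fluviatilis and Aedes_giganteus subtends ((Anopheles_rubra,(Betula_orientalis,Fagus_fluviatilis)),(Macaca_elegans,Aedes_giganteus)) (5 taxa).
The first is nested inside the second, so Fagus_fluviatilis shares a more recent common ancestor with Anopheles_rubra.

Anopheles_rubra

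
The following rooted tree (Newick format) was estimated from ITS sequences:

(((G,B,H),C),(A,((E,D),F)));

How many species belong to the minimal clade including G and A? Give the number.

8

The MRCA of G and A is the root, so the clade is the entire tree.
That clade contains 8 terminal taxa: A, B, C, D, E, F, G, H.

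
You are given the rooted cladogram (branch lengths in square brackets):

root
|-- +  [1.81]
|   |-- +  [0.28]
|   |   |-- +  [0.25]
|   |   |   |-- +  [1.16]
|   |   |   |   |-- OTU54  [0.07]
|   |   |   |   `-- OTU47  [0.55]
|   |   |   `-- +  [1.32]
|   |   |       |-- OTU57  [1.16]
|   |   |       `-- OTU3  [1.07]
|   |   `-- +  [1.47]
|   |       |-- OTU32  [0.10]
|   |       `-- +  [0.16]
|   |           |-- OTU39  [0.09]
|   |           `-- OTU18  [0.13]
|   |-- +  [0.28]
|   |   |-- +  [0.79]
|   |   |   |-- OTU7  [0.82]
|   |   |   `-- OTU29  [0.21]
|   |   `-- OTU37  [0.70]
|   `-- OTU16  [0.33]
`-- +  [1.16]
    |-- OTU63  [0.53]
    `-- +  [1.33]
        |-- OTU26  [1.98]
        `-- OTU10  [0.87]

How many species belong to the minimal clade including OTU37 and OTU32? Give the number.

The MRCA of OTU37 and OTU32 is the node subtending ((((OTU54,OTU47),(OTU57,OTU3)),(OTU32,(OTU39,OTU18))),((OTU7,OTU29),OTU37),OTU16).
That clade contains 11 terminal taxa: OTU16, OTU18, OTU29, OTU3, OTU32, OTU37, OTU39, OTU47, OTU54, OTU57, OTU7.

11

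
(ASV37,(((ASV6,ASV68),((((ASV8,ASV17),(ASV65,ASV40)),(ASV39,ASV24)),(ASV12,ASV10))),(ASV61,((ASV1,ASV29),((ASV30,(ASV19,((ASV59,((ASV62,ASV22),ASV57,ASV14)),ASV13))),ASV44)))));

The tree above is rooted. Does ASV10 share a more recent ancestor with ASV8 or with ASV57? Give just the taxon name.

ASV8

The MRCA of ASV10 and ASV8 subtends ((((ASV8,ASV17),(ASV65,ASV40)),(ASV39,ASV24)),(ASV12,ASV10)) (8 taxa).
The MRCA of ASV10 and ASV57 subtends (((ASV6,ASV68),((((ASV8,ASV17),(ASV65,ASV40)),(ASV39,ASV24)),(ASV12,ASV10))),(ASV61,((ASV1,ASV29),((ASV30,(ASV19,((ASV59,((ASV62,ASV22),ASV57,ASV14)),ASV13))),ASV44)))) (22 taxa).
The first is nested inside the second, so ASV10 shares a more recent common ancestor with ASV8.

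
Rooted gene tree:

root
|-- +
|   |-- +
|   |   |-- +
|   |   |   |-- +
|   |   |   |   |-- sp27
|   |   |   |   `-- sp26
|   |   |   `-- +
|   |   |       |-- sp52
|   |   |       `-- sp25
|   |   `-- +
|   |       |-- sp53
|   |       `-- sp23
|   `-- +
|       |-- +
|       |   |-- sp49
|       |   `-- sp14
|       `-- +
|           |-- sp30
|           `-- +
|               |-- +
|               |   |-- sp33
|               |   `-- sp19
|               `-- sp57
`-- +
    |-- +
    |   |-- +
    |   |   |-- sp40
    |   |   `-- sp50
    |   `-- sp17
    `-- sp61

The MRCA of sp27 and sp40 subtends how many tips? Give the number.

The MRCA of sp27 and sp40 is the root, so the clade is the entire tree.
That clade contains 16 terminal taxa: sp14, sp17, sp19, sp23, sp25, sp26, sp27, sp30, sp33, sp40, sp49, sp50, sp52, sp53, sp57, sp61.

16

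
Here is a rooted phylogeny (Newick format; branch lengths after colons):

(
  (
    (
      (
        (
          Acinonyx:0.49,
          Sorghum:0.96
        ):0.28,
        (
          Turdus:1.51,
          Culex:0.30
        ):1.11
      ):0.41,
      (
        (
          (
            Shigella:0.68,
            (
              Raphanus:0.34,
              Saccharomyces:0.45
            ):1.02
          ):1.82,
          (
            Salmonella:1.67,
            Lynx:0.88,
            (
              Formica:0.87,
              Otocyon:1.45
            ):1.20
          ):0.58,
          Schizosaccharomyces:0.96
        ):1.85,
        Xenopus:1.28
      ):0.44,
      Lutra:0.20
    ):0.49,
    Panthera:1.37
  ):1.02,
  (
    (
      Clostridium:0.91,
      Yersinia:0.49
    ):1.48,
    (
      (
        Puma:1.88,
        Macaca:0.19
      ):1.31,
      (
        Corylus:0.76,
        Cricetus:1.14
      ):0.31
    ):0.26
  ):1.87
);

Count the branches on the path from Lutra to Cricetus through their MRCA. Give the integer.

7

The MRCA of Lutra and Cricetus is the root of the tree.
From Lutra up to that node: 3 branches. From Cricetus up to the same node: 4 branches. Total: 3 + 4 = 7.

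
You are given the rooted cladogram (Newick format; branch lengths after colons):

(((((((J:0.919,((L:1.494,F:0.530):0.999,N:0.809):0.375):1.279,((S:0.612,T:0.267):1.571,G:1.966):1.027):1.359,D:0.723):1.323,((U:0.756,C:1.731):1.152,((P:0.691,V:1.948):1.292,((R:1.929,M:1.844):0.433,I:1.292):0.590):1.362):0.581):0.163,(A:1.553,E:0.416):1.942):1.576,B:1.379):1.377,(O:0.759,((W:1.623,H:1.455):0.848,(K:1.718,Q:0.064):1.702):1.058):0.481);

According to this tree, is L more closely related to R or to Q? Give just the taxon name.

R

The MRCA of L and R subtends ((((J,((L,F),N)),((S,T),G)),D),((U,C),((P,V),((R,M),I)))) (15 taxa).
The MRCA of L and Q is the root, subtending the entire tree (23 taxa).
The first is nested inside the second, so L shares a more recent common ancestor with R.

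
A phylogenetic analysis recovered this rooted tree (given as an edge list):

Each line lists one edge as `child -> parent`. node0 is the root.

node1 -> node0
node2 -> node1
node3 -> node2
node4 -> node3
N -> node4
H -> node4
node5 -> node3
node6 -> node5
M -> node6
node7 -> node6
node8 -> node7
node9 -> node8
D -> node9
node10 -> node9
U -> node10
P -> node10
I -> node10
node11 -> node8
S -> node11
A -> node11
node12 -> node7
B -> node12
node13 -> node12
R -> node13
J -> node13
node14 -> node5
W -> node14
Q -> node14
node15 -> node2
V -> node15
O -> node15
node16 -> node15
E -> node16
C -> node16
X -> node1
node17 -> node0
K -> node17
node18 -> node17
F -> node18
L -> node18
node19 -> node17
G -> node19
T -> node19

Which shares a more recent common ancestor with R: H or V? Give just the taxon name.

H

The MRCA of R and H subtends ((N,H),((M,(((D,(U,P,I)),(S,A)),(B,(R,J)))),(W,Q))) (14 taxa).
The MRCA of R and V subtends (((N,H),((M,(((D,(U,P,I)),(S,A)),(B,(R,J)))),(W,Q))),(V,O,(E,C))) (18 taxa).
The first is nested inside the second, so R shares a more recent common ancestor with H.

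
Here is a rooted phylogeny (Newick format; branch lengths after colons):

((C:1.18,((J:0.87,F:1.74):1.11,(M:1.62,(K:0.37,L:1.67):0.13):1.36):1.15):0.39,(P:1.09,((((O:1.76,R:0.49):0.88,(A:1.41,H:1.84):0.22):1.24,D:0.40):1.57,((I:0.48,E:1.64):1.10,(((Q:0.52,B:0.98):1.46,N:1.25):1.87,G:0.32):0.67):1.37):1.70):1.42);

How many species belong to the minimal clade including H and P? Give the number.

The MRCA of H and P is the node subtending (P,((((O,R),(A,H)),D),((I,E),(((Q,B),N),G)))).
That clade contains 12 terminal taxa: A, B, D, E, G, H, I, N, O, P, Q, R.

12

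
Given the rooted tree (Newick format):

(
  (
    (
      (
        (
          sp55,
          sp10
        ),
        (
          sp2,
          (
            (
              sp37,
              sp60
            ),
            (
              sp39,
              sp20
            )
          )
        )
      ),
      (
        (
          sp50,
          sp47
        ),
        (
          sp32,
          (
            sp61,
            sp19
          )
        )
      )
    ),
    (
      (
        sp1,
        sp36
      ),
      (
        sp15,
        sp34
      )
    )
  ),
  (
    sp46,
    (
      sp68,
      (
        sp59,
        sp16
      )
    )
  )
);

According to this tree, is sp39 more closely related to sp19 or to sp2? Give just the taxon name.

sp2

The MRCA of sp39 and sp2 subtends (sp2,((sp37,sp60),(sp39,sp20))) (5 taxa).
The MRCA of sp39 and sp19 subtends (((sp55,sp10),(sp2,((sp37,sp60),(sp39,sp20)))),((sp50,sp47),(sp32,(sp61,sp19)))) (12 taxa).
The first is nested inside the second, so sp39 shares a more recent common ancestor with sp2.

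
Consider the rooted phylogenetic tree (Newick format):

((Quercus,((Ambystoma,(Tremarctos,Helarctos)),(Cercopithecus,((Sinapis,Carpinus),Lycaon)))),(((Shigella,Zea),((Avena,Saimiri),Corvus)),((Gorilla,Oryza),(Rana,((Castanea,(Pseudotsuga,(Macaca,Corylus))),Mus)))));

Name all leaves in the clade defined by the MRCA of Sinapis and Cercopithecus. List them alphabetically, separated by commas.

Tracing Sinapis: it sits inside (Sinapis,Carpinus).
Tracing Cercopithecus: it sits inside (Cercopithecus,((Sinapis,Carpinus),Lycaon)).
The smallest clade enclosing both is (Cercopithecus,((Sinapis,Carpinus),Lycaon)); the answer is its 4 terminal taxa in alphabetical order.

Carpinus, Cercopithecus, Lycaon, Sinapis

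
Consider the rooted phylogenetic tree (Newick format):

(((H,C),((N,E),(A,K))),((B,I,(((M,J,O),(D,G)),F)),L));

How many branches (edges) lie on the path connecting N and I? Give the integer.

The MRCA of N and I is the root of the tree.
From N up to that node: 4 branches. From I up to the same node: 3 branches. Total: 4 + 3 = 7.

7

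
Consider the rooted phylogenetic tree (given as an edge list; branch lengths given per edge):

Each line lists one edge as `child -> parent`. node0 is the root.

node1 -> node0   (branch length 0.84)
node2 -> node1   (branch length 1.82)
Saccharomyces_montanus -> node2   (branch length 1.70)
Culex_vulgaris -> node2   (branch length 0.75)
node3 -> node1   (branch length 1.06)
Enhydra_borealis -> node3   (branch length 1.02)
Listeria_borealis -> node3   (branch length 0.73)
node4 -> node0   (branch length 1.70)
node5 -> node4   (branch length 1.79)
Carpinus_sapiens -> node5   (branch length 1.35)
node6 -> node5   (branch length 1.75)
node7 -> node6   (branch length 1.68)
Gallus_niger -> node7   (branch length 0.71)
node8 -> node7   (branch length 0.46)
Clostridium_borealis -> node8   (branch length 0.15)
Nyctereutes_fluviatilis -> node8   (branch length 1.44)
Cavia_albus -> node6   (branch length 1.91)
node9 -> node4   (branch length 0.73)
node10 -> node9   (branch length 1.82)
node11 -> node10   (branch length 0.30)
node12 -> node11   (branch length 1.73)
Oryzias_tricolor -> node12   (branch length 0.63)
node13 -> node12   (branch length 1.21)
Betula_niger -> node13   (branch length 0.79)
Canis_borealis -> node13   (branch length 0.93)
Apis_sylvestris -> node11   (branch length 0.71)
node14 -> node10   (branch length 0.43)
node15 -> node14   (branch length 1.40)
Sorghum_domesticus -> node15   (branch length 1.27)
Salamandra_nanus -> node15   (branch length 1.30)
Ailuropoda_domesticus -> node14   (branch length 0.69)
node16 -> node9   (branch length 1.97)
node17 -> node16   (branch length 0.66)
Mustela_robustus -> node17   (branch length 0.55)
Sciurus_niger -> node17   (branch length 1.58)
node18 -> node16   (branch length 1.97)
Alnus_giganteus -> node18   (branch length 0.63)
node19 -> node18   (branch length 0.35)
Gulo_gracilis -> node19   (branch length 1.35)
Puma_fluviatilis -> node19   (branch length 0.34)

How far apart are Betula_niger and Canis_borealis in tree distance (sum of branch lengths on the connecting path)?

The path runs Betula_niger → … → MRCA → … → Canis_borealis; the MRCA is the node subtending (Betula_niger,Canis_borealis).
Branch lengths along that path: 0.79 + 0.93 = 1.72.

1.72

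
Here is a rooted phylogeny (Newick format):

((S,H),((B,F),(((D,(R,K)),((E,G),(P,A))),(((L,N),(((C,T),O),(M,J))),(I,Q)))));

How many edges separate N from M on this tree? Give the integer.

5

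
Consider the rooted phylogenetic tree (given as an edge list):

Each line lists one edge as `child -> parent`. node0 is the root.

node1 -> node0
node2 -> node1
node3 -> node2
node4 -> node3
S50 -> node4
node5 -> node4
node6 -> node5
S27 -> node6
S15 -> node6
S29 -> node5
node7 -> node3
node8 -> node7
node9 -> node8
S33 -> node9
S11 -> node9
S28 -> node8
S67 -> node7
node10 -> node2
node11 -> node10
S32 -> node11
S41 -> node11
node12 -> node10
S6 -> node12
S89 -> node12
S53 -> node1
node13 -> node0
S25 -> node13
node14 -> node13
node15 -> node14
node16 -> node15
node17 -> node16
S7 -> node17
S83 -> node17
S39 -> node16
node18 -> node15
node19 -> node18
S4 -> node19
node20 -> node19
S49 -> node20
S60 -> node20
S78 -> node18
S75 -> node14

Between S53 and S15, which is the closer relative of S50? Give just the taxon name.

S15

The MRCA of S50 and S15 subtends (S50,((S27,S15),S29)) (4 taxa).
The MRCA of S50 and S53 subtends ((((S50,((S27,S15),S29)),(((S33,S11),S28),S67)),((S32,S41),(S6,S89))),S53) (13 taxa).
The first is nested inside the second, so S50 shares a more recent common ancestor with S15.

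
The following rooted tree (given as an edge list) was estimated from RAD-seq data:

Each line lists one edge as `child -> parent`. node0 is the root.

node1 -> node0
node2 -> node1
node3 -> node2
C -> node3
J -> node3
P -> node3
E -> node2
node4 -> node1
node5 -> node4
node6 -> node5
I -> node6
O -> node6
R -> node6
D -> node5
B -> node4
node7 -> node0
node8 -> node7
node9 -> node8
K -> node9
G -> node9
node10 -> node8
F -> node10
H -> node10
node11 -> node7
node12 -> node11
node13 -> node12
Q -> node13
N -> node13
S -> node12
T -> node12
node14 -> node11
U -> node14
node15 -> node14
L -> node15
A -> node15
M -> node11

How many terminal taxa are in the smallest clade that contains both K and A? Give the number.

12

The MRCA of K and A is the node subtending (((K,G),(F,H)),(((Q,N),S,T),(U,(L,A)),M)).
That clade contains 12 terminal taxa: A, F, G, H, K, L, M, N, Q, S, T, U.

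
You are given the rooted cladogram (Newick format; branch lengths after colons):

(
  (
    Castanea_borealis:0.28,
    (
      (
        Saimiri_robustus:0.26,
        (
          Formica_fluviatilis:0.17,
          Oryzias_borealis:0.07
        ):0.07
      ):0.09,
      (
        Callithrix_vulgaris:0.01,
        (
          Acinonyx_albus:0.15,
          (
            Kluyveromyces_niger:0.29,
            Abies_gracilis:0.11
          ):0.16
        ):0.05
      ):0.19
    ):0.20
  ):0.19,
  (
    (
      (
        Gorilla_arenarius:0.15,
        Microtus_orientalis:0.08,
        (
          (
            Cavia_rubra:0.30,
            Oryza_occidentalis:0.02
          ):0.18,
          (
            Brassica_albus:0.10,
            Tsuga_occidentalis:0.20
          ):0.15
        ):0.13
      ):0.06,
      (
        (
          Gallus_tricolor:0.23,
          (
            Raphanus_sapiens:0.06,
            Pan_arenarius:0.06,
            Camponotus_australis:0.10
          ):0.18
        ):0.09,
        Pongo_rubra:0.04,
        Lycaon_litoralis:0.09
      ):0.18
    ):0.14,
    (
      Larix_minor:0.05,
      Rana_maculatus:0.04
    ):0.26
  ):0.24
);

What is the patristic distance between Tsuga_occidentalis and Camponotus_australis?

The path runs Tsuga_occidentalis → … → MRCA → … → Camponotus_australis; the MRCA is the node subtending ((Gorilla_arenarius,Microtus_orientalis,((Cavia_rubra,Oryza_occidentalis),(Brassica_albus,Tsuga_occidentalis))),((Gallus_tricolor,(Raphanus_sapiens,Pan_arenarius,Camponotus_australis)),Pongo_rubra,Lycaon_litoralis)).
Branch lengths along that path: 0.20 + 0.15 + 0.13 + 0.06 + 0.18 + 0.09 + 0.18 + 0.10 = 1.09.

1.09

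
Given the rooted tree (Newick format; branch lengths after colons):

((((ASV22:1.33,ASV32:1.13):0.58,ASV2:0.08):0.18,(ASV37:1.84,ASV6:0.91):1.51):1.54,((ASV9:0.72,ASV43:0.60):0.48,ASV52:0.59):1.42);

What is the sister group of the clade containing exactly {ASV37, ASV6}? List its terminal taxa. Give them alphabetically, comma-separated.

The clade containing exactly {ASV37, ASV6} attaches to the tree at the node subtending (((ASV22,ASV32),ASV2),(ASV37,ASV6)).
The other lineage descending from that same node — the sister group — is ((ASV22,ASV32),ASV2); its 3 tips in alphabetical order are the answer.

ASV2, ASV22, ASV32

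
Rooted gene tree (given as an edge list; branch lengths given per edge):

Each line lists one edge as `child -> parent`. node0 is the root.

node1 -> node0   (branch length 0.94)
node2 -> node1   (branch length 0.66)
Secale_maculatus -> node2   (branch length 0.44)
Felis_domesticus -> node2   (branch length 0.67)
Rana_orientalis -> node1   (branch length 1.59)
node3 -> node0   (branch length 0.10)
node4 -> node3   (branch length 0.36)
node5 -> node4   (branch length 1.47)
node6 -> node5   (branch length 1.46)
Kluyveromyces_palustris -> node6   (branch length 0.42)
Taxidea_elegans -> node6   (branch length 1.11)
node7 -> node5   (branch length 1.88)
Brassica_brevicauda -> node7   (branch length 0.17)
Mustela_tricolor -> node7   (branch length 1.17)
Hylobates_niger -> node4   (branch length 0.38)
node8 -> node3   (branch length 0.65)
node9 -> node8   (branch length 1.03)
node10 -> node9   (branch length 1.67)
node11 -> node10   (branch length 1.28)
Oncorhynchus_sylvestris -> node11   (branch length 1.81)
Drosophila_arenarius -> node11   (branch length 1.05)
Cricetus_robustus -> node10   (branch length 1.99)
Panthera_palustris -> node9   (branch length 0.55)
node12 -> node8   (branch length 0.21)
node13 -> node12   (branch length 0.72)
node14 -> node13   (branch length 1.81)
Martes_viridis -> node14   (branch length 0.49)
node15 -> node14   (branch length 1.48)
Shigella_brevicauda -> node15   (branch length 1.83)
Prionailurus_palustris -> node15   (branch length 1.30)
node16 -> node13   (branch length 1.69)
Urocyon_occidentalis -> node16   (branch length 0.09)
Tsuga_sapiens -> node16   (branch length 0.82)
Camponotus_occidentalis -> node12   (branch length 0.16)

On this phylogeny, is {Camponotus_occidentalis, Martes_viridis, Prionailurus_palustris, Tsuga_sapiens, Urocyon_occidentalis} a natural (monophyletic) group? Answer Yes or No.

The MRCA of the listed taxa subtends (((Martes_viridis,(Shigella_brevicauda,Prionailurus_palustris)),(Urocyon_occidentalis,Tsuga_sapiens)),Camponotus_occidentalis).
That clade also contains Shigella_brevicauda, which is not in the proposed group, so the group is not monophyletic.

No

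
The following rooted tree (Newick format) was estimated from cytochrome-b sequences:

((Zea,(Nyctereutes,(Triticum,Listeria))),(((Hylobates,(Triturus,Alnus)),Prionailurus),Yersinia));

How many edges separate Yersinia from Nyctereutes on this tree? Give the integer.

5

The MRCA of Yersinia and Nyctereutes is the root of the tree.
From Yersinia up to that node: 2 branches. From Nyctereutes up to the same node: 3 branches. Total: 2 + 3 = 5.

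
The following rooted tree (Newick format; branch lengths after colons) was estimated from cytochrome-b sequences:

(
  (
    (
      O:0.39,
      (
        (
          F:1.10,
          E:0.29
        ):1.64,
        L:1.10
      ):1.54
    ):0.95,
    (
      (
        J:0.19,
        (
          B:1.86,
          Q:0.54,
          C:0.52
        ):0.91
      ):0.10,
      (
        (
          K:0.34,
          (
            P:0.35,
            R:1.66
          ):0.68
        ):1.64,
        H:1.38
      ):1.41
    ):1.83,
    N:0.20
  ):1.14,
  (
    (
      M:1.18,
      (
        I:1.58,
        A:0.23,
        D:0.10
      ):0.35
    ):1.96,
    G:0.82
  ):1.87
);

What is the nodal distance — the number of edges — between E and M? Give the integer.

The MRCA of E and M is the root of the tree.
From E up to that node: 5 branches. From M up to the same node: 3 branches. Total: 5 + 3 = 8.

8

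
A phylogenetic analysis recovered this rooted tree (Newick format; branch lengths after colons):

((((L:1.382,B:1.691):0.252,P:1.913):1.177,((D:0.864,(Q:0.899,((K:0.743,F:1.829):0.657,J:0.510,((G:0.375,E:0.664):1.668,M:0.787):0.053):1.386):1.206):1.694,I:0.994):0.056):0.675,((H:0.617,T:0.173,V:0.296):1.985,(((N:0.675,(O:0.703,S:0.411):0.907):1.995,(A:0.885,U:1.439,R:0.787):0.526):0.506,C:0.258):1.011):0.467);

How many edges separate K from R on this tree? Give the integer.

The MRCA of K and R is the root of the tree.
From K up to that node: 7 branches. From R up to the same node: 5 branches. Total: 7 + 5 = 12.

12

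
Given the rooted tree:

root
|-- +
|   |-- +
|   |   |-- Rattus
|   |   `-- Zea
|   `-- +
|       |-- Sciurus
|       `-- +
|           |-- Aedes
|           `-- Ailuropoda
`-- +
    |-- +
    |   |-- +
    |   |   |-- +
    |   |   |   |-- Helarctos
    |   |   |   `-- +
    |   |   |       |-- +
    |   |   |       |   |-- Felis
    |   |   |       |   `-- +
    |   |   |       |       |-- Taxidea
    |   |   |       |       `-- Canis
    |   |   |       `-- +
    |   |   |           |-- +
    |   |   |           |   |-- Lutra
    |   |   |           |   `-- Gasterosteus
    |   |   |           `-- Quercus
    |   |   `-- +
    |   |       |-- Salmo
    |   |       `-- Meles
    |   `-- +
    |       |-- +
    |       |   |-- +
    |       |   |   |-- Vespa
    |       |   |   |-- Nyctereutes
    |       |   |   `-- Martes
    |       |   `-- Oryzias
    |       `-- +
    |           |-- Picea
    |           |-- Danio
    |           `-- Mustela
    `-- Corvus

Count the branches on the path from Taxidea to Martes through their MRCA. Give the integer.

10

The MRCA of Taxidea and Martes is the node subtending (((Helarctos,((Felis,(Taxidea,Canis)),((Lutra,Gasterosteus),Quercus))),(Salmo,Meles)),(((Vespa,Nyctereutes,Martes),Oryzias),(Picea,Danio,Mustela))).
From Taxidea up to that node: 6 branches. From Martes up to the same node: 4 branches. Total: 6 + 4 = 10.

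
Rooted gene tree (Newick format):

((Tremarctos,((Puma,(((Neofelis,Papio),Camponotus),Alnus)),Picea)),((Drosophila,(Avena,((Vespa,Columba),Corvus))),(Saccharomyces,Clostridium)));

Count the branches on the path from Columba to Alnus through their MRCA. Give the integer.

The MRCA of Columba and Alnus is the root of the tree.
From Columba up to that node: 6 branches. From Alnus up to the same node: 5 branches. Total: 6 + 5 = 11.

11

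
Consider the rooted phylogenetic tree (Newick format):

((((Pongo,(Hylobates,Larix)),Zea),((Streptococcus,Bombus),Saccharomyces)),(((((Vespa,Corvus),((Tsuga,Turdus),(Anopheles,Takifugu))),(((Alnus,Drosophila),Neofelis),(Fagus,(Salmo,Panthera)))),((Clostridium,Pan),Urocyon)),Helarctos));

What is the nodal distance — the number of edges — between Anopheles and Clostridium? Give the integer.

8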